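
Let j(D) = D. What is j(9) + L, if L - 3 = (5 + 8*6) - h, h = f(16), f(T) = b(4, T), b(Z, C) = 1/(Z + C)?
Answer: 1299/20 ≈ 64.950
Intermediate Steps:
b(Z, C) = 1/(C + Z)
f(T) = 1/(4 + T) (f(T) = 1/(T + 4) = 1/(4 + T))
h = 1/20 (h = 1/(4 + 16) = 1/20 ≈ 0.050000)
L = 1119/20 (L = 3 + ((5 + 8*6) - 1*1/20) = 3 + ((5 + 48) - 1/20) = 3 + (53 - 1/20) = 3 + 1059/20 = 1119/20 ≈ 55.950)
j(9) + L = 9 + 1119/20 = 1299/20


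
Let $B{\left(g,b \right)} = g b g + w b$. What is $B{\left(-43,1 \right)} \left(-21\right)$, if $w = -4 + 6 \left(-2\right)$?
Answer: $-38493$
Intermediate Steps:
$w = -16$ ($w = -4 - 12 = -16$)
$B{\left(g,b \right)} = - 16 b + b g^{2}$ ($B{\left(g,b \right)} = g b g - 16 b = b g g - 16 b = b g^{2} - 16 b = - 16 b + b g^{2}$)
$B{\left(-43,1 \right)} \left(-21\right) = 1 \left(-16 + \left(-43\right)^{2}\right) \left(-21\right) = 1 \left(-16 + 1849\right) \left(-21\right) = 1 \cdot 1833 \left(-21\right) = 1833 \left(-21\right) = -38493$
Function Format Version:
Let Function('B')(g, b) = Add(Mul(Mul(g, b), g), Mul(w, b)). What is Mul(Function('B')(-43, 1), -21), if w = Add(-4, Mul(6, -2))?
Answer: -38493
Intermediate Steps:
w = -16 (w = Add(-4, -12) = -16)
Function('B')(g, b) = Add(Mul(-16, b), Mul(b, Pow(g, 2))) (Function('B')(g, b) = Add(Mul(Mul(g, b), g), Mul(-16, b)) = Add(Mul(Mul(b, g), g), Mul(-16, b)) = Add(Mul(b, Pow(g, 2)), Mul(-16, b)) = Add(Mul(-16, b), Mul(b, Pow(g, 2))))
Mul(Function('B')(-43, 1), -21) = Mul(Mul(1, Add(-16, Pow(-43, 2))), -21) = Mul(Mul(1, Add(-16, 1849)), -21) = Mul(Mul(1, 1833), -21) = Mul(1833, -21) = -38493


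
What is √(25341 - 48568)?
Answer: I*√23227 ≈ 152.4*I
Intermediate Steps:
√(25341 - 48568) = √(-23227) = I*√23227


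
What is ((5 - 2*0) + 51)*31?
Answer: 1736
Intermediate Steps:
((5 - 2*0) + 51)*31 = ((5 + 0) + 51)*31 = (5 + 51)*31 = 56*31 = 1736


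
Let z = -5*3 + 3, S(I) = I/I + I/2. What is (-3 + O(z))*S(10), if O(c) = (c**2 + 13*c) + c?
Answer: -162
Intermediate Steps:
S(I) = 1 + I/2 (S(I) = 1 + I*(1/2) = 1 + I/2)
z = -12 (z = -15 + 3 = -12)
O(c) = c**2 + 14*c
(-3 + O(z))*S(10) = (-3 - 12*(14 - 12))*(1 + (1/2)*10) = (-3 - 12*2)*(1 + 5) = (-3 - 24)*6 = -27*6 = -162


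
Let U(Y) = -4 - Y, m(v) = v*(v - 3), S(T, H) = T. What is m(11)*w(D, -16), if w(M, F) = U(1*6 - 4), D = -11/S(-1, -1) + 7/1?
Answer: -528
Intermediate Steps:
m(v) = v*(-3 + v)
D = 18 (D = -11/(-1) + 7/1 = -11*(-1) + 7*1 = 11 + 7 = 18)
w(M, F) = -6 (w(M, F) = -4 - (1*6 - 4) = -4 - (6 - 4) = -4 - 1*2 = -4 - 2 = -6)
m(11)*w(D, -16) = (11*(-3 + 11))*(-6) = (11*8)*(-6) = 88*(-6) = -528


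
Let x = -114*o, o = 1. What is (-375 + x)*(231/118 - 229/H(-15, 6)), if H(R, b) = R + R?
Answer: -1383544/295 ≈ -4690.0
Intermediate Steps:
H(R, b) = 2*R
x = -114 (x = -114*1 = -114)
(-375 + x)*(231/118 - 229/H(-15, 6)) = (-375 - 114)*(231/118 - 229/(2*(-15))) = -489*(231*(1/118) - 229/(-30)) = -489*(231/118 - 229*(-1/30)) = -489*(231/118 + 229/30) = -489*8488/885 = -1383544/295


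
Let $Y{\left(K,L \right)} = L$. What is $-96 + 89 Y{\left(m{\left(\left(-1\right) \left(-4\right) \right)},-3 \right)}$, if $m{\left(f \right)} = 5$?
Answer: $-363$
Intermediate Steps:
$-96 + 89 Y{\left(m{\left(\left(-1\right) \left(-4\right) \right)},-3 \right)} = -96 + 89 \left(-3\right) = -96 - 267 = -363$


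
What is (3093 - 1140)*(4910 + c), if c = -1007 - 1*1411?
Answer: 4866876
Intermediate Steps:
c = -2418 (c = -1007 - 1411 = -2418)
(3093 - 1140)*(4910 + c) = (3093 - 1140)*(4910 - 2418) = 1953*2492 = 4866876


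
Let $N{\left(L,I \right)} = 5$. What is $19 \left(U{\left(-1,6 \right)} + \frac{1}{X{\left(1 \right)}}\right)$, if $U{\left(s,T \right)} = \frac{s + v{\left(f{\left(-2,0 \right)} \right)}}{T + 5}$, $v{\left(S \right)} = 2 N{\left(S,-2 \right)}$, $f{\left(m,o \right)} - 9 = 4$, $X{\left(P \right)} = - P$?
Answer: $- \frac{38}{11} \approx -3.4545$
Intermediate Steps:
$f{\left(m,o \right)} = 13$ ($f{\left(m,o \right)} = 9 + 4 = 13$)
$v{\left(S \right)} = 10$ ($v{\left(S \right)} = 2 \cdot 5 = 10$)
$U{\left(s,T \right)} = \frac{10 + s}{5 + T}$ ($U{\left(s,T \right)} = \frac{s + 10}{T + 5} = \frac{10 + s}{5 + T}$)
$19 \left(U{\left(-1,6 \right)} + \frac{1}{X{\left(1 \right)}}\right) = 19 \left(\frac{10 - 1}{5 + 6} + \frac{1}{\left(-1\right) 1}\right) = 19 \left(\frac{1}{11} \cdot 9 + \frac{1}{-1}\right) = 19 \left(\frac{1}{11} \cdot 9 - 1\right) = 19 \left(\frac{9}{11} - 1\right) = 19 \left(- \frac{2}{11}\right) = - \frac{38}{11}$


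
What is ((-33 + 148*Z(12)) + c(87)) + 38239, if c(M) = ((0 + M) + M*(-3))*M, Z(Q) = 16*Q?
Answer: 51484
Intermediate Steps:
c(M) = -2*M² (c(M) = (M - 3*M)*M = (-2*M)*M = -2*M²)
((-33 + 148*Z(12)) + c(87)) + 38239 = ((-33 + 148*(16*12)) - 2*87²) + 38239 = ((-33 + 148*192) - 2*7569) + 38239 = ((-33 + 28416) - 15138) + 38239 = (28383 - 15138) + 38239 = 13245 + 38239 = 51484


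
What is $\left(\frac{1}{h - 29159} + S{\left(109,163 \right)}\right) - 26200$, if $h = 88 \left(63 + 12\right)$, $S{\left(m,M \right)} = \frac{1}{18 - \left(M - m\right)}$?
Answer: $- \frac{21277671395}{812124} \approx -26200.0$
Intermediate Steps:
$S{\left(m,M \right)} = \frac{1}{18 + m - M}$
$h = 6600$ ($h = 88 \cdot 75 = 6600$)
$\left(\frac{1}{h - 29159} + S{\left(109,163 \right)}\right) - 26200 = \left(\frac{1}{6600 - 29159} + \frac{1}{18 + 109 - 163}\right) - 26200 = \left(\frac{1}{-22559} + \frac{1}{18 + 109 - 163}\right) - 26200 = \left(- \frac{1}{22559} + \frac{1}{-36}\right) - 26200 = \left(- \frac{1}{22559} - \frac{1}{36}\right) - 26200 = - \frac{22595}{812124} - 26200 = - \frac{21277671395}{812124}$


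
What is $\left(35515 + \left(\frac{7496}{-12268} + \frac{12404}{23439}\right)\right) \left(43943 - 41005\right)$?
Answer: $\frac{576995083583402}{5529801} \approx 1.0434 \cdot 10^{8}$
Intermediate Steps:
$\left(35515 + \left(\frac{7496}{-12268} + \frac{12404}{23439}\right)\right) \left(43943 - 41005\right) = \left(35515 + \left(7496 \left(- \frac{1}{12268}\right) + 12404 \cdot \frac{1}{23439}\right)\right) 2938 = \left(35515 + \left(- \frac{1874}{3067} + \frac{12404}{23439}\right)\right) 2938 = \left(35515 - \frac{5881618}{71887413}\right) 2938 = \frac{2553075591077}{71887413} \cdot 2938 = \frac{576995083583402}{5529801}$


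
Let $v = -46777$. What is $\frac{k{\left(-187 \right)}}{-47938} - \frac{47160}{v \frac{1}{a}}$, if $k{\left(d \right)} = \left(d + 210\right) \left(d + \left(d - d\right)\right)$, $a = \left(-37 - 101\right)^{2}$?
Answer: $\frac{3914003634127}{203854166} \approx 19200.0$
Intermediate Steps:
$a = 19044$ ($a = \left(-138\right)^{2} = 19044$)
$k{\left(d \right)} = d \left(210 + d\right)$ ($k{\left(d \right)} = \left(210 + d\right) \left(d + 0\right) = \left(210 + d\right) d = d \left(210 + d\right)$)
$\frac{k{\left(-187 \right)}}{-47938} - \frac{47160}{v \frac{1}{a}} = \frac{\left(-187\right) \left(210 - 187\right)}{-47938} - \frac{47160}{\left(-46777\right) \frac{1}{19044}} = \left(-187\right) 23 \left(- \frac{1}{47938}\right) - \frac{47160}{\left(-46777\right) \frac{1}{19044}} = \left(-4301\right) \left(- \frac{1}{47938}\right) - \frac{47160}{- \frac{46777}{19044}} = \frac{391}{4358} - - \frac{898115040}{46777} = \frac{391}{4358} + \frac{898115040}{46777} = \frac{3914003634127}{203854166}$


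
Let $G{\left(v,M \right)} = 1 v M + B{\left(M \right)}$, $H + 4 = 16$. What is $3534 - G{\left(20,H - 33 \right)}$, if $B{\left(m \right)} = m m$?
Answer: $3513$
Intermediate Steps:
$H = 12$ ($H = -4 + 16 = 12$)
$B{\left(m \right)} = m^{2}$
$G{\left(v,M \right)} = M^{2} + M v$ ($G{\left(v,M \right)} = 1 v M + M^{2} = v M + M^{2} = M v + M^{2} = M^{2} + M v$)
$3534 - G{\left(20,H - 33 \right)} = 3534 - \left(12 - 33\right) \left(\left(12 - 33\right) + 20\right) = 3534 - - 21 \left(-21 + 20\right) = 3534 - \left(-21\right) \left(-1\right) = 3534 - 21 = 3513$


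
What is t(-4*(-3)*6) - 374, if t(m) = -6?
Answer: -380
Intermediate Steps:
t(-4*(-3)*6) - 374 = -6 - 374 = -380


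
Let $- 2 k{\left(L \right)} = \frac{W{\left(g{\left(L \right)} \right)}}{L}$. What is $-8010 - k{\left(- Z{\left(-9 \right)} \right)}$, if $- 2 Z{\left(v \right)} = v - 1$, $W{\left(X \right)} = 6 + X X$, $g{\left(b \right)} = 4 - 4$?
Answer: $- \frac{40053}{5} \approx -8010.6$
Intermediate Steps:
$g{\left(b \right)} = 0$ ($g{\left(b \right)} = 4 - 4 = 0$)
$W{\left(X \right)} = 6 + X^{2}$
$Z{\left(v \right)} = \frac{1}{2} - \frac{v}{2}$ ($Z{\left(v \right)} = - \frac{v - 1}{2} = - \frac{-1 + v}{2} = \frac{1}{2} - \frac{v}{2}$)
$k{\left(L \right)} = - \frac{3}{L}$ ($k{\left(L \right)} = - \frac{\left(6 + 0^{2}\right) \frac{1}{L}}{2} = - \frac{\left(6 + 0\right) \frac{1}{L}}{2} = - \frac{6 \frac{1}{L}}{2} = - \frac{3}{L}$)
$-8010 - k{\left(- Z{\left(-9 \right)} \right)} = -8010 - - \frac{3}{\left(-1\right) \left(\frac{1}{2} - - \frac{9}{2}\right)} = -8010 - - \frac{3}{\left(-1\right) \left(\frac{1}{2} + \frac{9}{2}\right)} = -8010 - - \frac{3}{\left(-1\right) 5} = -8010 - - \frac{3}{-5} = -8010 - \left(-3\right) \left(- \frac{1}{5}\right) = -8010 - \frac{3}{5} = - \frac{40053}{5}$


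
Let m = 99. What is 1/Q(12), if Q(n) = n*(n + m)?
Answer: 1/1332 ≈ 0.00075075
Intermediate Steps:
Q(n) = n*(99 + n) (Q(n) = n*(n + 99) = n*(99 + n))
1/Q(12) = 1/(12*(99 + 12)) = 1/(12*111) = 1/1332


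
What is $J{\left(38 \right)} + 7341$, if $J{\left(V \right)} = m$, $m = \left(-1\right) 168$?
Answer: $7173$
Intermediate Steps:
$m = -168$
$J{\left(V \right)} = -168$
$J{\left(38 \right)} + 7341 = -168 + 7341 = 7173$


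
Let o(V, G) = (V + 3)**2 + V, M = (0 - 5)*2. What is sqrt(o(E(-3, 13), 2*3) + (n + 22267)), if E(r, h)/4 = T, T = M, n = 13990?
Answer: sqrt(37586) ≈ 193.87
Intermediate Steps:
M = -10 (M = -5*2 = -10)
T = -10
E(r, h) = -40 (E(r, h) = 4*(-10) = -40)
o(V, G) = V + (3 + V)**2 (o(V, G) = (3 + V)**2 + V = V + (3 + V)**2)
sqrt(o(E(-3, 13), 2*3) + (n + 22267)) = sqrt((-40 + (3 - 40)**2) + (13990 + 22267)) = sqrt((-40 + (-37)**2) + 36257) = sqrt((-40 + 1369) + 36257) = sqrt(1329 + 36257) = sqrt(37586)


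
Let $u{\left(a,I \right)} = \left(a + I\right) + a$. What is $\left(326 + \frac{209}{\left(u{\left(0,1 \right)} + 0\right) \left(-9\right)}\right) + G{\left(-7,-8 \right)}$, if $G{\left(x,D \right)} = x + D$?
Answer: $\frac{2590}{9} \approx 287.78$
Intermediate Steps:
$u{\left(a,I \right)} = I + 2 a$ ($u{\left(a,I \right)} = \left(I + a\right) + a = I + 2 a$)
$G{\left(x,D \right)} = D + x$
$\left(326 + \frac{209}{\left(u{\left(0,1 \right)} + 0\right) \left(-9\right)}\right) + G{\left(-7,-8 \right)} = \left(326 + \frac{209}{\left(\left(1 + 2 \cdot 0\right) + 0\right) \left(-9\right)}\right) - 15 = \left(326 + \frac{209}{\left(\left(1 + 0\right) + 0\right) \left(-9\right)}\right) - 15 = \left(326 + \frac{209}{\left(1 + 0\right) \left(-9\right)}\right) - 15 = \left(326 + \frac{209}{1 \left(-9\right)}\right) - 15 = \left(326 + \frac{209}{-9}\right) - 15 = \left(326 + 209 \left(- \frac{1}{9}\right)\right) - 15 = \left(326 - \frac{209}{9}\right) - 15 = \frac{2725}{9} - 15 = \frac{2590}{9}$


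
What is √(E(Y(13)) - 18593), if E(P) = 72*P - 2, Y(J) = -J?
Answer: I*√19531 ≈ 139.75*I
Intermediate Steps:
E(P) = -2 + 72*P
√(E(Y(13)) - 18593) = √((-2 + 72*(-1*13)) - 18593) = √((-2 + 72*(-13)) - 18593) = √((-2 - 936) - 18593) = √(-938 - 18593) = √(-19531) = I*√19531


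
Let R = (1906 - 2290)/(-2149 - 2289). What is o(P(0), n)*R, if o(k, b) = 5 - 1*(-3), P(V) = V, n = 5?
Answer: 1536/2219 ≈ 0.69220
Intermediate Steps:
o(k, b) = 8 (o(k, b) = 5 + 3 = 8)
R = 192/2219 (R = -384/(-4438) = -384*(-1/4438) = 192/2219 ≈ 0.086525)
o(P(0), n)*R = 8*(192/2219) = 1536/2219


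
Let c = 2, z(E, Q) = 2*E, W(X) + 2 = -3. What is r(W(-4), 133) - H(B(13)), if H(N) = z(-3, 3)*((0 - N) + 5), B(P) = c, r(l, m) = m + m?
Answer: 284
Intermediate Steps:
W(X) = -5 (W(X) = -2 - 3 = -5)
r(l, m) = 2*m
B(P) = 2
H(N) = -30 + 6*N (H(N) = (2*(-3))*((0 - N) + 5) = -6*(-N + 5) = -6*(5 - N) = -30 + 6*N)
r(W(-4), 133) - H(B(13)) = 2*133 - (-30 + 6*2) = 266 - (-30 + 12) = 266 - 1*(-18) = 266 + 18 = 284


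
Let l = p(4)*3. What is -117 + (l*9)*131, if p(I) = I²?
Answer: 56475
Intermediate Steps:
l = 48 (l = 4²*3 = 16*3 = 48)
-117 + (l*9)*131 = -117 + (48*9)*131 = -117 + 432*131 = -117 + 56592 = 56475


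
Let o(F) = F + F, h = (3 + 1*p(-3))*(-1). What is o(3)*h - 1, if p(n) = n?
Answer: -1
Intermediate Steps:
h = 0 (h = (3 + 1*(-3))*(-1) = (3 - 3)*(-1) = 0*(-1) = 0)
o(F) = 2*F
o(3)*h - 1 = (2*3)*0 - 1 = 6*0 - 1 = 0 - 1 = -1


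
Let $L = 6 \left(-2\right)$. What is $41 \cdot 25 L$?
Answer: $-12300$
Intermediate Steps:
$L = -12$
$41 \cdot 25 L = 41 \cdot 25 \left(-12\right) = 1025 \left(-12\right) = -12300$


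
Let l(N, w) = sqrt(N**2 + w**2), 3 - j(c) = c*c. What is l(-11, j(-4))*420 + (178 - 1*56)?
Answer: 122 + 420*sqrt(290) ≈ 7274.3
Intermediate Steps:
j(c) = 3 - c**2 (j(c) = 3 - c*c = 3 - c**2)
l(-11, j(-4))*420 + (178 - 1*56) = sqrt((-11)**2 + (3 - 1*(-4)**2)**2)*420 + (178 - 1*56) = sqrt(121 + (3 - 1*16)**2)*420 + (178 - 56) = sqrt(121 + (3 - 16)**2)*420 + 122 = sqrt(121 + (-13)**2)*420 + 122 = sqrt(121 + 169)*420 + 122 = sqrt(290)*420 + 122 = 420*sqrt(290) + 122 = 122 + 420*sqrt(290)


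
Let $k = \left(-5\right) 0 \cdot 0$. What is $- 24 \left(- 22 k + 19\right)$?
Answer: $-456$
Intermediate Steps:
$k = 0$ ($k = 0 \cdot 0 = 0$)
$- 24 \left(- 22 k + 19\right) = - 24 \left(\left(-22\right) 0 + 19\right) = - 24 \left(0 + 19\right) = \left(-24\right) 19 = -456$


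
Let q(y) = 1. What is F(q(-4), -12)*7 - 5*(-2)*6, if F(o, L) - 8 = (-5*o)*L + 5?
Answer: 571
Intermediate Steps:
F(o, L) = 13 - 5*L*o (F(o, L) = 8 + ((-5*o)*L + 5) = 8 + (-5*L*o + 5) = 8 + (5 - 5*L*o) = 13 - 5*L*o)
F(q(-4), -12)*7 - 5*(-2)*6 = (13 - 5*(-12)*1)*7 - 5*(-2)*6 = (13 + 60)*7 + 10*6 = 73*7 + 60 = 511 + 60 = 571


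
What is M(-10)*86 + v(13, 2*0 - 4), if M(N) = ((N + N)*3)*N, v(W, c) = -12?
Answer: 51588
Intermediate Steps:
M(N) = 6*N² (M(N) = ((2*N)*3)*N = (6*N)*N = 6*N²)
M(-10)*86 + v(13, 2*0 - 4) = (6*(-10)²)*86 - 12 = (6*100)*86 - 12 = 600*86 - 12 = 51600 - 12 = 51588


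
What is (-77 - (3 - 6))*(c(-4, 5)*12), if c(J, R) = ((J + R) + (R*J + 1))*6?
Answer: 95904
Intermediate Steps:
c(J, R) = 6 + 6*J + 6*R + 6*J*R (c(J, R) = ((J + R) + (J*R + 1))*6 = ((J + R) + (1 + J*R))*6 = (1 + J + R + J*R)*6 = 6 + 6*J + 6*R + 6*J*R)
(-77 - (3 - 6))*(c(-4, 5)*12) = (-77 - (3 - 6))*((6 + 6*(-4) + 6*5 + 6*(-4)*5)*12) = (-77 - 1*(-3))*((6 - 24 + 30 - 120)*12) = (-77 + 3)*(-108*12) = -74*(-1296) = 95904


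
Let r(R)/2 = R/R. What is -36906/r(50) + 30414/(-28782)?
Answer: -88524110/4797 ≈ -18454.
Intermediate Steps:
r(R) = 2 (r(R) = 2*(R/R) = 2*1 = 2)
-36906/r(50) + 30414/(-28782) = -36906/2 + 30414/(-28782) = -36906*½ + 30414*(-1/28782) = -18453 - 5069/4797 = -88524110/4797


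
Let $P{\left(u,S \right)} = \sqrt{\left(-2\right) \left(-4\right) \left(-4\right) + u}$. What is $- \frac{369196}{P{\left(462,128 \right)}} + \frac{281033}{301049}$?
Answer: $\frac{281033}{301049} - \frac{184598 \sqrt{430}}{215} \approx -17803.0$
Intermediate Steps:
$P{\left(u,S \right)} = \sqrt{-32 + u}$ ($P{\left(u,S \right)} = \sqrt{8 \left(-4\right) + u} = \sqrt{-32 + u}$)
$- \frac{369196}{P{\left(462,128 \right)}} + \frac{281033}{301049} = - \frac{369196}{\sqrt{-32 + 462}} + \frac{281033}{301049} = - \frac{369196}{\sqrt{430}} + 281033 \cdot \frac{1}{301049} = - 369196 \frac{\sqrt{430}}{430} + \frac{281033}{301049} = - \frac{184598 \sqrt{430}}{215} + \frac{281033}{301049} = \frac{281033}{301049} - \frac{184598 \sqrt{430}}{215}$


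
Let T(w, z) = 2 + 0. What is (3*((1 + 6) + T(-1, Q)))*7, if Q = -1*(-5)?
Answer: 189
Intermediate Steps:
Q = 5
T(w, z) = 2
(3*((1 + 6) + T(-1, Q)))*7 = (3*((1 + 6) + 2))*7 = (3*(7 + 2))*7 = (3*9)*7 = 27*7 = 189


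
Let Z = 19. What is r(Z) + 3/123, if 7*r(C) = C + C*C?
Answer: 15587/287 ≈ 54.310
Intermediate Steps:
r(C) = C/7 + C**2/7 (r(C) = (C + C*C)/7 = (C + C**2)/7 = C/7 + C**2/7)
r(Z) + 3/123 = (1/7)*19*(1 + 19) + 3/123 = (1/7)*19*20 + 3*(1/123) = 380/7 + 1/41 = 15587/287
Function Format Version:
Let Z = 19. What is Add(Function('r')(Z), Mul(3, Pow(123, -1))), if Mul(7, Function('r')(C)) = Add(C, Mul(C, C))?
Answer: Rational(15587, 287) ≈ 54.310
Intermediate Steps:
Function('r')(C) = Add(Mul(Rational(1, 7), C), Mul(Rational(1, 7), Pow(C, 2))) (Function('r')(C) = Mul(Rational(1, 7), Add(C, Mul(C, C))) = Mul(Rational(1, 7), Add(C, Pow(C, 2))) = Add(Mul(Rational(1, 7), C), Mul(Rational(1, 7), Pow(C, 2))))
Add(Function('r')(Z), Mul(3, Pow(123, -1))) = Add(Mul(Rational(1, 7), 19, Add(1, 19)), Mul(3, Pow(123, -1))) = Add(Mul(Rational(1, 7), 19, 20), Mul(3, Rational(1, 123))) = Add(Rational(380, 7), Rational(1, 41)) = Rational(15587, 287)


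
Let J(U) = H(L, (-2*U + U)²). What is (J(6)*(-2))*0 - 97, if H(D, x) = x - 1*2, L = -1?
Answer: -97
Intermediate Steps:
H(D, x) = -2 + x (H(D, x) = x - 2 = -2 + x)
J(U) = -2 + U² (J(U) = -2 + (-2*U + U)² = -2 + (-U)² = -2 + U²)
(J(6)*(-2))*0 - 97 = ((-2 + 6²)*(-2))*0 - 97 = ((-2 + 36)*(-2))*0 - 97 = (34*(-2))*0 - 97 = -68*0 - 97 = 0 - 97 = -97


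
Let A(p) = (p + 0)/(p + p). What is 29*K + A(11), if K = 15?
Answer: 871/2 ≈ 435.50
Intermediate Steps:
A(p) = 1/2 (A(p) = p/((2*p)) = p*(1/(2*p)) = 1/2)
29*K + A(11) = 29*15 + 1/2 = 435 + 1/2 = 871/2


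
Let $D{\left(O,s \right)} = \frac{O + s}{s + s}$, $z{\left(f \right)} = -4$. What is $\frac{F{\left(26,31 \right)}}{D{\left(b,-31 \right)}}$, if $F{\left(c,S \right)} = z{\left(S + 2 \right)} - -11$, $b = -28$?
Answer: $\frac{434}{59} \approx 7.3559$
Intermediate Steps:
$F{\left(c,S \right)} = 7$ ($F{\left(c,S \right)} = -4 - -11 = -4 + 11 = 7$)
$D{\left(O,s \right)} = \frac{O + s}{2 s}$
$\frac{F{\left(26,31 \right)}}{D{\left(b,-31 \right)}} = \frac{7}{\frac{1}{2} \frac{1}{-31} \left(-28 - 31\right)} = \frac{7}{\frac{1}{2} \left(- \frac{1}{31}\right) \left(-59\right)} = \frac{7}{\frac{59}{62}} = 7 \cdot \frac{62}{59} = \frac{434}{59}$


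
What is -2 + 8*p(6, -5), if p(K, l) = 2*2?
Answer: 30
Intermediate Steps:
p(K, l) = 4
-2 + 8*p(6, -5) = -2 + 8*4 = -2 + 32 = 30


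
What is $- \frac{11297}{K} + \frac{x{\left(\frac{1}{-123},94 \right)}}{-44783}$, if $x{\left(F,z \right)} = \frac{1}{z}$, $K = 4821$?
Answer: $- \frac{47555878615}{20294491242} \approx -2.3433$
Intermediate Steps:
$- \frac{11297}{K} + \frac{x{\left(\frac{1}{-123},94 \right)}}{-44783} = - \frac{11297}{4821} + \frac{1}{94 \left(-44783\right)} = \left(-11297\right) \frac{1}{4821} + \frac{1}{94} \left(- \frac{1}{44783}\right) = - \frac{11297}{4821} - \frac{1}{4209602} = - \frac{47555878615}{20294491242}$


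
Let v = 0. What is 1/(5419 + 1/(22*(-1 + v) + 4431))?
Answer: 4409/23892372 ≈ 0.00018454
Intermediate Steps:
1/(5419 + 1/(22*(-1 + v) + 4431)) = 1/(5419 + 1/(22*(-1 + 0) + 4431)) = 1/(5419 + 1/(22*(-1) + 4431)) = 1/(5419 + 1/(-22 + 4431)) = 1/(5419 + 1/4409) = 1/(23892372/4409) = 4409/23892372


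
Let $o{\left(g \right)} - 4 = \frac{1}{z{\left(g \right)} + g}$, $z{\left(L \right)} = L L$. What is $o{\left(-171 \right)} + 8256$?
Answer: $\frac{240118201}{29070} \approx 8260.0$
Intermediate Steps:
$z{\left(L \right)} = L^{2}$
$o{\left(g \right)} = 4 + \frac{1}{g + g^{2}}$ ($o{\left(g \right)} = 4 + \frac{1}{g^{2} + g} = 4 + \frac{1}{g + g^{2}}$)
$o{\left(-171 \right)} + 8256 = \frac{1 + 4 \left(-171\right) + 4 \left(-171\right)^{2}}{\left(-171\right) \left(1 - 171\right)} + 8256 = - \frac{1 - 684 + 4 \cdot 29241}{171 \left(-170\right)} + 8256 = \left(- \frac{1}{171}\right) \left(- \frac{1}{170}\right) \left(1 - 684 + 116964\right) + 8256 = \left(- \frac{1}{171}\right) \left(- \frac{1}{170}\right) 116281 + 8256 = \frac{116281}{29070} + 8256 = \frac{240118201}{29070}$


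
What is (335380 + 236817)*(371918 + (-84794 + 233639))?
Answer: 297979026311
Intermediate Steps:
(335380 + 236817)*(371918 + (-84794 + 233639)) = 572197*(371918 + 148845) = 572197*520763 = 297979026311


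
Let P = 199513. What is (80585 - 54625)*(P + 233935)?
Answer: 11252310080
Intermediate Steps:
(80585 - 54625)*(P + 233935) = (80585 - 54625)*(199513 + 233935) = 25960*433448 = 11252310080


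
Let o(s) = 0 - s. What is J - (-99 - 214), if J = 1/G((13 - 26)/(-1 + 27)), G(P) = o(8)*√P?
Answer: 313 + I*√2/8 ≈ 313.0 + 0.17678*I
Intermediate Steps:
o(s) = -s
G(P) = -8*√P (G(P) = (-1*8)*√P = -8*√P)
J = I*√2/8 (J = 1/(-8*√(13 - 26)/√(-1 + 27)) = 1/(-8*I*√2/2) = 1/(-4*I*√2) = I*√2/8 ≈ 0.17678*I)
J - (-99 - 214) = I*√2/8 - (-99 - 214) = I*√2/8 - 1*(-313) = I*√2/8 + 313 = 313 + I*√2/8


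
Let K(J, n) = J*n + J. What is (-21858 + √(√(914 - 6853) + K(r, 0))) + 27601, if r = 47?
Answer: 5743 + √(47 + I*√5939) ≈ 5751.3 + 4.6511*I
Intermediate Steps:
K(J, n) = J + J*n
(-21858 + √(√(914 - 6853) + K(r, 0))) + 27601 = (-21858 + √(√(914 - 6853) + 47*(1 + 0))) + 27601 = (-21858 + √(√(-5939) + 47*1)) + 27601 = (-21858 + √(I*√5939 + 47)) + 27601 = (-21858 + √(47 + I*√5939)) + 27601 = 5743 + √(47 + I*√5939)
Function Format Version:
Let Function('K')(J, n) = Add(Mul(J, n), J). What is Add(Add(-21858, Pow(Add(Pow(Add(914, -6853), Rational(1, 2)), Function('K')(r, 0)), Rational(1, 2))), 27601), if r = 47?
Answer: Add(5743, Pow(Add(47, Mul(I, Pow(5939, Rational(1, 2)))), Rational(1, 2))) ≈ Add(5751.3, Mul(4.6511, I))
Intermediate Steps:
Function('K')(J, n) = Add(J, Mul(J, n))
Add(Add(-21858, Pow(Add(Pow(Add(914, -6853), Rational(1, 2)), Function('K')(r, 0)), Rational(1, 2))), 27601) = Add(Add(-21858, Pow(Add(Pow(Add(914, -6853), Rational(1, 2)), Mul(47, Add(1, 0))), Rational(1, 2))), 27601) = Add(Add(-21858, Pow(Add(Pow(-5939, Rational(1, 2)), Mul(47, 1)), Rational(1, 2))), 27601) = Add(Add(-21858, Pow(Add(Mul(I, Pow(5939, Rational(1, 2))), 47), Rational(1, 2))), 27601) = Add(Add(-21858, Pow(Add(47, Mul(I, Pow(5939, Rational(1, 2)))), Rational(1, 2))), 27601) = Add(5743, Pow(Add(47, Mul(I, Pow(5939, Rational(1, 2)))), Rational(1, 2)))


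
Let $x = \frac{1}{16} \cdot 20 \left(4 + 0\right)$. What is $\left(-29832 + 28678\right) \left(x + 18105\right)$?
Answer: $-20898940$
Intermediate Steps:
$x = 5$ ($x = \frac{1}{16} \cdot 20 \cdot 4 = \frac{5}{4} \cdot 4 = 5$)
$\left(-29832 + 28678\right) \left(x + 18105\right) = \left(-29832 + 28678\right) \left(5 + 18105\right) = \left(-1154\right) 18110 = -20898940$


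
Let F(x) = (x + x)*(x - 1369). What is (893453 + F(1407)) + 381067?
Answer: 1381452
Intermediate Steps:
F(x) = 2*x*(-1369 + x) (F(x) = (2*x)*(-1369 + x) = 2*x*(-1369 + x))
(893453 + F(1407)) + 381067 = (893453 + 2*1407*(-1369 + 1407)) + 381067 = (893453 + 2*1407*38) + 381067 = (893453 + 106932) + 381067 = 1000385 + 381067 = 1381452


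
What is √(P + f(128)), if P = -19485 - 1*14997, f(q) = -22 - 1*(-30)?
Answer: I*√34474 ≈ 185.67*I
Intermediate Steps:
f(q) = 8 (f(q) = -22 + 30 = 8)
P = -34482 (P = -19485 - 14997 = -34482)
√(P + f(128)) = √(-34482 + 8) = √(-34474) = I*√34474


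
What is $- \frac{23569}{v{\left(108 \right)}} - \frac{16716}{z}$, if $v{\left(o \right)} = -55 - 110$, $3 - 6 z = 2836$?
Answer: $\frac{83319817}{467445} \approx 178.25$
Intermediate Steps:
$z = - \frac{2833}{6}$ ($z = \frac{1}{2} - \frac{1418}{3} = - \frac{2833}{6} \approx -472.17$)
$v{\left(o \right)} = -165$ ($v{\left(o \right)} = -55 - 110 = -165$)
$- \frac{23569}{v{\left(108 \right)}} - \frac{16716}{z} = - \frac{23569}{-165} - \frac{16716}{- \frac{2833}{6}} = \left(-23569\right) \left(- \frac{1}{165}\right) - - \frac{100296}{2833} = \frac{23569}{165} + \frac{100296}{2833} = \frac{83319817}{467445}$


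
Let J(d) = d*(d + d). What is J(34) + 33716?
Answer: 36028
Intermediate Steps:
J(d) = 2*d² (J(d) = d*(2*d) = 2*d²)
J(34) + 33716 = 2*34² + 33716 = 2*1156 + 33716 = 2312 + 33716 = 36028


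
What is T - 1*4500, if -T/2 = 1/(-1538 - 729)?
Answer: -10201498/2267 ≈ -4500.0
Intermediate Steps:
T = 2/2267 (T = -2/(-1538 - 729) = -2/(-2267) = -2*(-1/2267) = 2/2267 ≈ 0.00088222)
T - 1*4500 = 2/2267 - 1*4500 = 2/2267 - 4500 = -10201498/2267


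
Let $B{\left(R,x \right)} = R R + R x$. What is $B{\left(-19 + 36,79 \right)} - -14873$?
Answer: $16505$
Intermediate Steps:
$B{\left(R,x \right)} = R^{2} + R x$
$B{\left(-19 + 36,79 \right)} - -14873 = \left(-19 + 36\right) \left(\left(-19 + 36\right) + 79\right) - -14873 = 17 \left(17 + 79\right) + 14873 = 17 \cdot 96 + 14873 = 1632 + 14873 = 16505$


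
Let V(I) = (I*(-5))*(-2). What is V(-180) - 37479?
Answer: -39279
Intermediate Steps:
V(I) = 10*I (V(I) = -5*I*(-2) = 10*I)
V(-180) - 37479 = 10*(-180) - 37479 = -1800 - 37479 = -39279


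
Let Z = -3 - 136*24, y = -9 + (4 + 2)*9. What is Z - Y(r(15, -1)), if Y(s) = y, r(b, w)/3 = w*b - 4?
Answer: -3312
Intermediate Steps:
y = 45 (y = -9 + 6*9 = -9 + 54 = 45)
r(b, w) = -12 + 3*b*w (r(b, w) = 3*(w*b - 4) = 3*(b*w - 4) = 3*(-4 + b*w) = -12 + 3*b*w)
Y(s) = 45
Z = -3267 (Z = -3 - 3264 = -3267)
Z - Y(r(15, -1)) = -3267 - 1*45 = -3267 - 45 = -3312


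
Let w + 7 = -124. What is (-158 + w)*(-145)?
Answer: 41905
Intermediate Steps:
w = -131 (w = -7 - 124 = -131)
(-158 + w)*(-145) = (-158 - 131)*(-145) = -289*(-145) = 41905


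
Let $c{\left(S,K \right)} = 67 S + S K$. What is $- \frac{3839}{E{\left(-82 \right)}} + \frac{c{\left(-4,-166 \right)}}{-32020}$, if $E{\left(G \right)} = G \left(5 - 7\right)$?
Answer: $- \frac{30747431}{1312820} \approx -23.421$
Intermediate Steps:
$c{\left(S,K \right)} = 67 S + K S$
$E{\left(G \right)} = - 2 G$ ($E{\left(G \right)} = G \left(-2\right) = - 2 G$)
$- \frac{3839}{E{\left(-82 \right)}} + \frac{c{\left(-4,-166 \right)}}{-32020} = - \frac{3839}{\left(-2\right) \left(-82\right)} + \frac{\left(-4\right) \left(67 - 166\right)}{-32020} = - \frac{3839}{164} + \left(-4\right) \left(-99\right) \left(- \frac{1}{32020}\right) = \left(-3839\right) \frac{1}{164} + 396 \left(- \frac{1}{32020}\right) = - \frac{3839}{164} - \frac{99}{8005} = - \frac{30747431}{1312820}$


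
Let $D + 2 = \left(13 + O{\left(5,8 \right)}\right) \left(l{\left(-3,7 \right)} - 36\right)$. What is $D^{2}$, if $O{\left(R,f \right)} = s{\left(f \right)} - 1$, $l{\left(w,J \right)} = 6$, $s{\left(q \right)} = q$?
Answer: $362404$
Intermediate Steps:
$O{\left(R,f \right)} = -1 + f$ ($O{\left(R,f \right)} = f - 1 = -1 + f$)
$D = -602$ ($D = -2 + \left(13 + \left(-1 + 8\right)\right) \left(6 - 36\right) = -2 + \left(13 + 7\right) \left(-30\right) = -2 + 20 \left(-30\right) = -2 - 600 = -602$)
$D^{2} = \left(-602\right)^{2} = 362404$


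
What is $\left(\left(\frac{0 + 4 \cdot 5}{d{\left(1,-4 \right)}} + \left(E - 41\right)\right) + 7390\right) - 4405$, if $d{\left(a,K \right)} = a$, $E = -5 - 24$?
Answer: $2935$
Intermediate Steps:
$E = -29$ ($E = -5 - 24 = -29$)
$\left(\left(\frac{0 + 4 \cdot 5}{d{\left(1,-4 \right)}} + \left(E - 41\right)\right) + 7390\right) - 4405 = \left(\left(\frac{0 + 4 \cdot 5}{1} - 70\right) + 7390\right) - 4405 = \left(\left(\left(0 + 20\right) 1 - 70\right) + 7390\right) - 4405 = \left(\left(20 \cdot 1 - 70\right) + 7390\right) - 4405 = \left(\left(20 - 70\right) + 7390\right) - 4405 = \left(-50 + 7390\right) - 4405 = 7340 - 4405 = 2935$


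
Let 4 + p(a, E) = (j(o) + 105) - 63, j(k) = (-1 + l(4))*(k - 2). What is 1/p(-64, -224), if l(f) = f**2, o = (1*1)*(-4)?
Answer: -1/52 ≈ -0.019231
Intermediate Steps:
o = -4 (o = 1*(-4) = -4)
j(k) = -30 + 15*k (j(k) = (-1 + 4**2)*(k - 2) = (-1 + 16)*(-2 + k) = 15*(-2 + k) = -30 + 15*k)
p(a, E) = -52 (p(a, E) = -4 + (((-30 + 15*(-4)) + 105) - 63) = -4 + (((-30 - 60) + 105) - 63) = -4 + ((-90 + 105) - 63) = -4 + (15 - 63) = -4 - 48 = -52)
1/p(-64, -224) = 1/(-52) = -1/52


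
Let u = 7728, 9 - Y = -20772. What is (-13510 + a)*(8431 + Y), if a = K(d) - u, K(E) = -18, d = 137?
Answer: -620930272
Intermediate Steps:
Y = 20781 (Y = 9 - 1*(-20772) = 9 + 20772 = 20781)
a = -7746 (a = -18 - 1*7728 = -18 - 7728 = -7746)
(-13510 + a)*(8431 + Y) = (-13510 - 7746)*(8431 + 20781) = -21256*29212 = -620930272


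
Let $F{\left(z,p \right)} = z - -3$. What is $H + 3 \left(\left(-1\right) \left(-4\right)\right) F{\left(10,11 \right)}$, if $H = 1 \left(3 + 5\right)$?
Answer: $164$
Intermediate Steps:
$F{\left(z,p \right)} = 3 + z$ ($F{\left(z,p \right)} = z + 3 = 3 + z$)
$H = 8$ ($H = 1 \cdot 8 = 8$)
$H + 3 \left(\left(-1\right) \left(-4\right)\right) F{\left(10,11 \right)} = 8 + 3 \left(\left(-1\right) \left(-4\right)\right) \left(3 + 10\right) = 8 + 3 \cdot 4 \cdot 13 = 8 + 12 \cdot 13 = 8 + 156 = 164$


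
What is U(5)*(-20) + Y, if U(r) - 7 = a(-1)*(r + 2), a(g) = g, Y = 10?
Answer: 10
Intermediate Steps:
U(r) = 5 - r (U(r) = 7 - (r + 2) = 7 - (2 + r) = 7 + (-2 - r) = 5 - r)
U(5)*(-20) + Y = (5 - 1*5)*(-20) + 10 = (5 - 5)*(-20) + 10 = 0*(-20) + 10 = 0 + 10 = 10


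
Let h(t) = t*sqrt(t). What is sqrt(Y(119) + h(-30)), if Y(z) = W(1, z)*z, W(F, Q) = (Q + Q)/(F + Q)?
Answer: sqrt(212415 - 27000*I*sqrt(30))/30 ≈ 16.18 - 5.0777*I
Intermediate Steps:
W(F, Q) = 2*Q/(F + Q) (W(F, Q) = (2*Q)/(F + Q) = 2*Q/(F + Q))
h(t) = t**(3/2)
Y(z) = 2*z**2/(1 + z) (Y(z) = (2*z/(1 + z))*z = 2*z**2/(1 + z))
sqrt(Y(119) + h(-30)) = sqrt(2*119**2/(1 + 119) + (-30)**(3/2)) = sqrt(2*14161/120 - 30*I*sqrt(30)) = sqrt(2*14161*(1/120) - 30*I*sqrt(30)) = sqrt(14161/60 - 30*I*sqrt(30))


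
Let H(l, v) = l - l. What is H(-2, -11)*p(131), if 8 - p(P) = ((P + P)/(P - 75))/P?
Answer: 0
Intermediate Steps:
H(l, v) = 0
p(P) = 8 - 2/(-75 + P) (p(P) = 8 - (P + P)/(P - 75)/P = 8 - (2*P)/(-75 + P)/P = 8 - 2*P/(-75 + P)/P = 8 - 2/(-75 + P))
H(-2, -11)*p(131) = 0*(2*(-301 + 4*131)/(-75 + 131)) = 0*(2*(-301 + 524)/56) = 0*(2*(1/56)*223) = 0*(223/28) = 0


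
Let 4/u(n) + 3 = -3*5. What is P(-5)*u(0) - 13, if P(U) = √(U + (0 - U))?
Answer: -13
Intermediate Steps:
P(U) = 0 (P(U) = √(U - U) = √0 = 0)
u(n) = -2/9 (u(n) = 4/(-3 - 3*5) = 4/(-3 - 15) = 4/(-18) = 4*(-1/18) = -2/9)
P(-5)*u(0) - 13 = 0*(-2/9) - 13 = 0 - 13 = -13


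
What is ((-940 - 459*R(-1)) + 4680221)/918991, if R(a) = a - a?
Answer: 4679281/918991 ≈ 5.0918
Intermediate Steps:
R(a) = 0
((-940 - 459*R(-1)) + 4680221)/918991 = ((-940 - 459*0) + 4680221)/918991 = ((-940 + 0) + 4680221)*(1/918991) = (-940 + 4680221)*(1/918991) = 4679281*(1/918991) = 4679281/918991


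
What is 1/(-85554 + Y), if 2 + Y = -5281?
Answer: -1/90837 ≈ -1.1009e-5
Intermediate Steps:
Y = -5283 (Y = -2 - 5281 = -5283)
1/(-85554 + Y) = 1/(-85554 - 5283) = 1/(-90837) = -1/90837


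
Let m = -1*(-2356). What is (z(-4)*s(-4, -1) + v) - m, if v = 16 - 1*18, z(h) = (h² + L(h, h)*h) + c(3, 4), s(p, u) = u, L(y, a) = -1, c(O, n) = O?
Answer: -2381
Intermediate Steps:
m = 2356
z(h) = 3 + h² - h (z(h) = (h² - h) + 3 = 3 + h² - h)
v = -2 (v = 16 - 18 = -2)
(z(-4)*s(-4, -1) + v) - m = ((3 + (-4)² - 1*(-4))*(-1) - 2) - 1*2356 = ((3 + 16 + 4)*(-1) - 2) - 2356 = (23*(-1) - 2) - 2356 = (-23 - 2) - 2356 = -25 - 2356 = -2381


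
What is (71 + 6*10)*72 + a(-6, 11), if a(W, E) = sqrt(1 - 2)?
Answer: 9432 + I ≈ 9432.0 + 1.0*I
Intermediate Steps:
a(W, E) = I (a(W, E) = sqrt(-1) = I)
(71 + 6*10)*72 + a(-6, 11) = (71 + 6*10)*72 + I = (71 + 60)*72 + I = 131*72 + I = 9432 + I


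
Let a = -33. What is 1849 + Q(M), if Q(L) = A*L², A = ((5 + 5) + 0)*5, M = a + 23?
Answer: 6849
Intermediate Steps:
M = -10 (M = -33 + 23 = -10)
A = 50 (A = (10 + 0)*5 = 10*5 = 50)
Q(L) = 50*L²
1849 + Q(M) = 1849 + 50*(-10)² = 1849 + 50*100 = 1849 + 5000 = 6849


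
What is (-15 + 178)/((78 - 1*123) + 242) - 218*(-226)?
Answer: 9705959/197 ≈ 49269.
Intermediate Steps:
(-15 + 178)/((78 - 1*123) + 242) - 218*(-226) = 163/((78 - 123) + 242) + 49268 = 163/(-45 + 242) + 49268 = 163/197 + 49268 = 9705959/197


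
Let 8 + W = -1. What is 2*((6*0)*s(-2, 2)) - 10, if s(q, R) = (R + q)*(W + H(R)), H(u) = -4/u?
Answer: -10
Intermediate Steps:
W = -9 (W = -8 - 1 = -9)
s(q, R) = (-9 - 4/R)*(R + q) (s(q, R) = (R + q)*(-9 - 4/R) = (-9 - 4/R)*(R + q))
2*((6*0)*s(-2, 2)) - 10 = 2*((6*0)*(-4 - 9*2 - 9*(-2) - 4*(-2)/2)) - 10 = 2*(0*(-4 - 18 + 18 - 4*(-2)*½)) - 10 = 2*(0*(-4 - 18 + 18 + 4)) - 10 = 2*(0*0) - 10 = 2*0 - 10 = 0 - 10 = -10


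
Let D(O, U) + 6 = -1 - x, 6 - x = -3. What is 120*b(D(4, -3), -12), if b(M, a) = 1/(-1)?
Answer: -120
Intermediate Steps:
x = 9 (x = 6 - 1*(-3) = 6 + 3 = 9)
D(O, U) = -16 (D(O, U) = -6 + (-1 - 1*9) = -6 + (-1 - 9) = -6 - 10 = -16)
b(M, a) = -1
120*b(D(4, -3), -12) = 120*(-1) = -120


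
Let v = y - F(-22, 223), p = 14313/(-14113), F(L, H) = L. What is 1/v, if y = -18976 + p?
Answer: -14113/267512115 ≈ -5.2757e-5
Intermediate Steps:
p = -14313/14113 (p = 14313*(-1/14113) = -14313/14113 ≈ -1.0142)
y = -267822601/14113 (y = -18976 - 14313/14113 = -267822601/14113 ≈ -18977.)
v = -267512115/14113 (v = -267822601/14113 - 1*(-22) = -267822601/14113 + 22 = -267512115/14113 ≈ -18955.)
1/v = 1/(-267512115/14113) = -14113/267512115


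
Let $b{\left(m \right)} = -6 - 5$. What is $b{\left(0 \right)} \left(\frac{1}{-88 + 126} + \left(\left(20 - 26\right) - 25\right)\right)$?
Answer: $\frac{12947}{38} \approx 340.71$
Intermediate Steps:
$b{\left(m \right)} = -11$ ($b{\left(m \right)} = -6 - 5 = -11$)
$b{\left(0 \right)} \left(\frac{1}{-88 + 126} + \left(\left(20 - 26\right) - 25\right)\right) = - 11 \left(\frac{1}{-88 + 126} + \left(\left(20 - 26\right) - 25\right)\right) = - 11 \left(\frac{1}{38} - 31\right) = \left(-11\right) \left(- \frac{1177}{38}\right) = \frac{12947}{38}$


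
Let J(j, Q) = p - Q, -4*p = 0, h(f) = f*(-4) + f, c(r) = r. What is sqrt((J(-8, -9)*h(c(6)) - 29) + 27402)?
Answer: sqrt(27211) ≈ 164.96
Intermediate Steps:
h(f) = -3*f (h(f) = -4*f + f = -3*f)
p = 0 (p = -1/4*0 = 0)
J(j, Q) = -Q (J(j, Q) = 0 - Q = -Q)
sqrt((J(-8, -9)*h(c(6)) - 29) + 27402) = sqrt(((-1*(-9))*(-3*6) - 29) + 27402) = sqrt((9*(-18) - 29) + 27402) = sqrt((-162 - 29) + 27402) = sqrt(-191 + 27402) = sqrt(27211)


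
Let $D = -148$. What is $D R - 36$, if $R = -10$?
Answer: $1444$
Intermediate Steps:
$D R - 36 = \left(-148\right) \left(-10\right) - 36 = 1480 - 36 = 1444$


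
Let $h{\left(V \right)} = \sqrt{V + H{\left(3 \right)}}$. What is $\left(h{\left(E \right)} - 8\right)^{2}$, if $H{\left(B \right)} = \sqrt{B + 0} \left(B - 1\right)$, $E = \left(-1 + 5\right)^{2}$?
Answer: $\left(8 - \sqrt{2} \sqrt{8 + \sqrt{3}}\right)^{2} \approx 12.875$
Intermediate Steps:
$E = 16$ ($E = 4^{2} = 16$)
$H{\left(B \right)} = \sqrt{B} \left(-1 + B\right)$
$h{\left(V \right)} = \sqrt{V + 2 \sqrt{3}}$ ($h{\left(V \right)} = \sqrt{V + \sqrt{3} \left(-1 + 3\right)} = \sqrt{V + \sqrt{3} \cdot 2} = \sqrt{V + 2 \sqrt{3}}$)
$\left(h{\left(E \right)} - 8\right)^{2} = \left(\sqrt{16 + 2 \sqrt{3}} - 8\right)^{2} = \left(-8 + \sqrt{16 + 2 \sqrt{3}}\right)^{2}$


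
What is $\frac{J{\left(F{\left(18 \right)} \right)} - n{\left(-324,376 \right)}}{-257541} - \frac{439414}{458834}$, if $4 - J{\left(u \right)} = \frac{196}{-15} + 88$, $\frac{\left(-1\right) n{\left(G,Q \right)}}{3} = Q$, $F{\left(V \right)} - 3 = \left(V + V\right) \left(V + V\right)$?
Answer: $- \frac{852391043257}{886264253955} \approx -0.96178$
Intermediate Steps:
$F{\left(V \right)} = 3 + 4 V^{2}$ ($F{\left(V \right)} = 3 + \left(V + V\right) \left(V + V\right) = 3 + 2 V 2 V = 3 + 4 V^{2}$)
$n{\left(G,Q \right)} = - 3 Q$
$J{\left(u \right)} = - \frac{1064}{15}$ ($J{\left(u \right)} = 4 - \left(\frac{196}{-15} + 88\right) = 4 - \left(196 \left(- \frac{1}{15}\right) + 88\right) = 4 - \left(- \frac{196}{15} + 88\right) = 4 - \frac{1124}{15} = - \frac{1064}{15}$)
$\frac{J{\left(F{\left(18 \right)} \right)} - n{\left(-324,376 \right)}}{-257541} - \frac{439414}{458834} = \frac{- \frac{1064}{15} - \left(-3\right) 376}{-257541} - \frac{439414}{458834} = \left(- \frac{1064}{15} - -1128\right) \left(- \frac{1}{257541}\right) - \frac{219707}{229417} = \left(- \frac{1064}{15} + 1128\right) \left(- \frac{1}{257541}\right) - \frac{219707}{229417} = \frac{15856}{15} \left(- \frac{1}{257541}\right) - \frac{219707}{229417} = - \frac{15856}{3863115} - \frac{219707}{229417} = - \frac{852391043257}{886264253955}$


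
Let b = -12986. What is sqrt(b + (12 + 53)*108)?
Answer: I*sqrt(5966) ≈ 77.24*I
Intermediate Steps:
sqrt(b + (12 + 53)*108) = sqrt(-12986 + (12 + 53)*108) = sqrt(-12986 + 65*108) = sqrt(-12986 + 7020) = sqrt(-5966) = I*sqrt(5966)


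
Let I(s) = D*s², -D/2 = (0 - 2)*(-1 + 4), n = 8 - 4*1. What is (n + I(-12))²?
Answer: 2999824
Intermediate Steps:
n = 4 (n = 8 - 4 = 4)
D = 12 (D = -2*(0 - 2)*(-1 + 4) = -(-4)*3 = -2*(-6) = 12)
I(s) = 12*s²
(n + I(-12))² = (4 + 12*(-12)²)² = (4 + 12*144)² = (4 + 1728)² = 1732² = 2999824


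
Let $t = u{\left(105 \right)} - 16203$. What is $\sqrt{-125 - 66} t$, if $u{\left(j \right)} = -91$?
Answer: $- 16294 i \sqrt{191} \approx - 2.2519 \cdot 10^{5} i$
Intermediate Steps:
$t = -16294$ ($t = -91 - 16203 = -16294$)
$\sqrt{-125 - 66} t = \sqrt{-125 - 66} \left(-16294\right) = \sqrt{-191} \left(-16294\right) = i \sqrt{191} \left(-16294\right) = - 16294 i \sqrt{191}$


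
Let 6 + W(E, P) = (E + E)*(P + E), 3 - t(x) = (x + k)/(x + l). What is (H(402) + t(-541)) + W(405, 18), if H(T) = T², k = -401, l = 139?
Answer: 33783320/67 ≈ 5.0423e+5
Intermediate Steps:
t(x) = 3 - (-401 + x)/(139 + x) (t(x) = 3 - (x - 401)/(x + 139) = 3 - (-401 + x)/(139 + x))
W(E, P) = -6 + 2*E*(E + P) (W(E, P) = -6 + (E + E)*(P + E) = -6 + (2*E)*(E + P) = -6 + 2*E*(E + P))
(H(402) + t(-541)) + W(405, 18) = (402² + 2*(409 - 541)/(139 - 541)) + (-6 + 2*405² + 2*405*18) = (161604 + 2*(-132)/(-402)) + (-6 + 2*164025 + 14580) = (161604 + 2*(-1/402)*(-132)) + (-6 + 328050 + 14580) = (161604 + 44/67) + 342624 = 10827512/67 + 342624 = 33783320/67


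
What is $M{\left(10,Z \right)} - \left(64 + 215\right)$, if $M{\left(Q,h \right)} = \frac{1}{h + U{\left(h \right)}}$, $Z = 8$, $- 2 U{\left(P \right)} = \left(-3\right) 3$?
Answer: $- \frac{6973}{25} \approx -278.92$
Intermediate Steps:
$U{\left(P \right)} = \frac{9}{2}$ ($U{\left(P \right)} = - \frac{\left(-3\right) 3}{2} = \left(- \frac{1}{2}\right) \left(-9\right) = \frac{9}{2}$)
$M{\left(Q,h \right)} = \frac{1}{\frac{9}{2} + h}$ ($M{\left(Q,h \right)} = \frac{1}{h + \frac{9}{2}} = \frac{1}{\frac{9}{2} + h}$)
$M{\left(10,Z \right)} - \left(64 + 215\right) = \frac{2}{9 + 2 \cdot 8} - \left(64 + 215\right) = \frac{2}{9 + 16} - 279 = \frac{2}{25} - 279 = - \frac{6973}{25}$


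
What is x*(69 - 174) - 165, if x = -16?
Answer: 1515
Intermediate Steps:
x*(69 - 174) - 165 = -16*(69 - 174) - 165 = -16*(-105) - 165 = 1680 - 165 = 1515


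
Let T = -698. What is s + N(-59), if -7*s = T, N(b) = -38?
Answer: 432/7 ≈ 61.714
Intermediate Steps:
s = 698/7 (s = -1/7*(-698) = 698/7 ≈ 99.714)
s + N(-59) = 698/7 - 38 = 432/7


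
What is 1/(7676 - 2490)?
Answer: 1/5186 ≈ 0.00019283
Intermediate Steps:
1/(7676 - 2490) = 1/5186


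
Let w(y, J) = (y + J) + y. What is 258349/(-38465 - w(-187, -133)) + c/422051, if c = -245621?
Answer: -118359735717/16020211858 ≈ -7.3882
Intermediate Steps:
w(y, J) = J + 2*y (w(y, J) = (J + y) + y = J + 2*y)
258349/(-38465 - w(-187, -133)) + c/422051 = 258349/(-38465 - (-133 + 2*(-187))) - 245621/422051 = 258349/(-38465 - (-133 - 374)) - 245621*1/422051 = 258349/(-38465 - 1*(-507)) - 245621/422051 = 258349/(-38465 + 507) - 245621/422051 = 258349/(-37958) - 245621/422051 = 258349*(-1/37958) - 245621/422051 = -258349/37958 - 245621/422051 = -118359735717/16020211858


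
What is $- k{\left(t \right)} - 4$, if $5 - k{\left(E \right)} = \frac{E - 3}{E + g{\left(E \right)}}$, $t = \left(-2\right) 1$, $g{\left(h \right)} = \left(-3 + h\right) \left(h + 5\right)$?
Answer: $- \frac{148}{17} \approx -8.7059$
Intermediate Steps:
$g{\left(h \right)} = \left(-3 + h\right) \left(5 + h\right)$
$t = -2$
$k{\left(E \right)} = 5 - \frac{-3 + E}{-15 + E^{2} + 3 E}$ ($k{\left(E \right)} = 5 - \frac{E - 3}{E + \left(-15 + E^{2} + 2 E\right)} = 5 - \frac{-3 + E}{-15 + E^{2} + 3 E}$)
$- k{\left(t \right)} - 4 = - \frac{-72 + 5 \left(-2\right)^{2} + 14 \left(-2\right)}{-15 + \left(-2\right)^{2} + 3 \left(-2\right)} - 4 = - \frac{-72 + 5 \cdot 4 - 28}{-15 + 4 - 6} - 4 = - \frac{-72 + 20 - 28}{-17} - 4 = - \frac{\left(-1\right) \left(-80\right)}{17} - 4 = \left(-1\right) \frac{80}{17} - 4 = - \frac{80}{17} - 4 = - \frac{148}{17}$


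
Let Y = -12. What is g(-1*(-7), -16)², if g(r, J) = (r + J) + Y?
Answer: 441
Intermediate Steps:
g(r, J) = -12 + J + r (g(r, J) = (r + J) - 12 = (J + r) - 12 = -12 + J + r)
g(-1*(-7), -16)² = (-12 - 16 - 1*(-7))² = (-12 - 16 + 7)² = (-21)² = 441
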